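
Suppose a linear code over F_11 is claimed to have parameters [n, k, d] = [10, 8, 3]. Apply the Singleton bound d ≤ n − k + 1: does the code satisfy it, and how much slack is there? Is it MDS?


Singleton RHS = n − k + 1 = 3, slack = 0, bound satisfied, MDS.

Singleton bound: d ≤ n − k + 1.
Here n = 10, k = 8, so n − k + 1 = 3.
Given d = 3, check d ≤ 3: YES.
Slack = (n − k + 1) − d = 0.
The code is MDS (slack = 0).
Description: the claimed parameters are [10, 8, 3]_11; such a code would be MDS (meets Singleton bound).


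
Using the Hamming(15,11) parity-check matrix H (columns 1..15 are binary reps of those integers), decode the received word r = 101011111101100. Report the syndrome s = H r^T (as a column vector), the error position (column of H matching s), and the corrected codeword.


s = (1, 1, 0, 0)^T, error position = 12, corrected codeword c = 101011111100100

Compute s = H r^T mod 2 one row at a time:
  s_1 = 1 + 1 + 1 + 0 + 1 + 1 + 0 + 0 = 5 ≡ 1 (mod 2).
  s_2 = 0 + 1 + 1 + 1 + 1 + 1 + 0 + 0 = 5 ≡ 1 (mod 2).
  s_3 = 0 + 1 + 1 + 1 + 1 + 0 + 0 + 0 = 4 ≡ 0 (mod 2).
  s_4 = 1 + 1 + 1 + 1 + 1 + 0 + 1 + 0 = 6 ≡ 0 (mod 2).
s = (1, 1, 0, 0)^T — this equals column 12 of H (binary 1100), so error is at position 12.
Correct: flip bit 12 of r = 101011111101100 to get c = 101011111100100.


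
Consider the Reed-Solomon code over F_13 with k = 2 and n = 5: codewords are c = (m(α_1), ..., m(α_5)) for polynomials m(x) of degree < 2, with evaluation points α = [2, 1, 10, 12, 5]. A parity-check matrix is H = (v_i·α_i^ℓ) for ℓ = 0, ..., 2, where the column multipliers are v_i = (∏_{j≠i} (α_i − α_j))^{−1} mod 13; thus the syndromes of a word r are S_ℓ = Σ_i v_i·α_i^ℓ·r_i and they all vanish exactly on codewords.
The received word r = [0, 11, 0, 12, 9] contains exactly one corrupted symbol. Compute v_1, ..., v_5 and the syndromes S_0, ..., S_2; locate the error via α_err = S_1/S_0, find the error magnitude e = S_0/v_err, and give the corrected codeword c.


S = (5, 10, 7), error at position 1, error magnitude e = 9, c = [4, 11, 0, 12, 9].

Step 1: column multipliers v_i = (∏_{j≠i}(α_i − α_j))^{−1} mod 13.
  i = 1 (α = 2): (2−1)(2−10)(2−12)(2−5) = 1·(−8)·(−10)·(−3) = −240 ≡ 7, so v_1 = 7^{−1} = 2 (mod 13).
  i = 2 (α = 1): (1−2)(1−10)(1−12)(1−5) = (−1)·(−9)·(−11)·(−4) = 396 ≡ 6, so v_2 = 6^{−1} = 11 (mod 13).
  i = 3 (α = 10): (10−2)(10−1)(10−12)(10−5) = 8·9·(−2)·5 = −720 ≡ 8, so v_3 = 8^{−1} = 5 (mod 13).
  i = 4 (α = 12): (12−2)(12−1)(12−10)(12−5) = 10·11·2·7 = 1540 ≡ 6, so v_4 = 6^{−1} = 11 (mod 13).
  i = 5 (α = 5): (5−2)(5−1)(5−10)(5−12) = 3·4·(−5)·(−7) = 420 ≡ 4, so v_5 = 4^{−1} = 10 (mod 13).
  v = [2, 11, 5, 11, 10].
Step 2: syndromes of r = [0, 11, 0, 12, 9] (all sums mod 13).
  S_0 = Σ v_i r_i = 2·0 + 11·11 + 5·0 + 11·12 + 10·9 = 343 ≡ 5.
  S_1 = Σ v_i α_i r_i = 2·2·0 + 11·1·11 + 5·10·0 + 11·12·12 + 10·5·9 = 2155 ≡ 10.
  α_i^2 mod 13 = [4, 1, 9, 1, 12].
  S_2 = Σ v_i α_i^2 r_i = 2·4·0 + 11·1·11 + 5·9·0 + 11·1·12 + 10·12·9 = 1333 ≡ 7.
  S = (5, 10, 7) ≠ 0, so r is not a codeword (an error is present).
Step 3: locate the error. For a single error e at position i, S_ℓ = v_i·e·α_i^ℓ, so α_err = S_1/S_0.
  S_0^{−1} = 5^{−1} = 8 (mod 13), so α_err = 10·8 = 80 ≡ 2 = α_1. Error position i = 1.
  Consistency check: S_2/S_1 = 7·4 = 28 ≡ 2 = α_err ✓ (single-error assumption holds).
Step 4: error magnitude e = S_0/v_1 = S_0·∏_{j≠1}(α_1 − α_j) = 5·7 = 35 ≡ 9 (mod 13).
Step 5: correct position 1: c_1 = r_1 − e = 0 − 9 ≡ 4 (mod 13). Hence c = [4, 11, 0, 12, 9].
  Check: interpolating c through the α_i gives m(x) = 5 + 6·x (degree < 2) with m(α_i) = c_i for every i, so c is indeed a codeword.


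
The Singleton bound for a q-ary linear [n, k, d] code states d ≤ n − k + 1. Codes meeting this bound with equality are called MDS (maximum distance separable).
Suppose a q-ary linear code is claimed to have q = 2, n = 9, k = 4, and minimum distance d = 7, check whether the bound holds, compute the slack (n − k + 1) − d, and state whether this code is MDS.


Singleton RHS = n − k + 1 = 6, slack = -1, bound violated (no such code; not MDS).

Singleton bound: d ≤ n − k + 1.
Here n = 9, k = 4, so n − k + 1 = 6.
Given d = 7, check d ≤ 6: NO.
Slack = (n − k + 1) − d = -1.
The slack is negative: d = 7 exceeds n − k + 1 = 6 by 1, so the Singleton bound is violated and no linear [9, 4, 7]_2 code can exist. In particular it is not MDS (MDS requires d = n − k + 1 exactly).
Description: the claimed parameters are [9, 4, 7]_2; such a code would be impossible (violates the Singleton bound).


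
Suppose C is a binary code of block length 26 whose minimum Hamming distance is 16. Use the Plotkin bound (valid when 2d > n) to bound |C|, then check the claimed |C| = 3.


Plotkin bound M ≤ 4; given |C| = 3 ≤ bound (satisfied).

Check applicability: 2d = 32, n = 26.
2d − n = 6 > 0, so Plotkin applies.
Compute d/(2d−n) = 16/6 ≈ 2.6667.
⌊d/(2d−n)⌋ = 2.
Plotkin bound: M ≤ 2·2 = 4.
Given |C| = 3, check: satisfied.
This |C| is below the Plotkin bound.


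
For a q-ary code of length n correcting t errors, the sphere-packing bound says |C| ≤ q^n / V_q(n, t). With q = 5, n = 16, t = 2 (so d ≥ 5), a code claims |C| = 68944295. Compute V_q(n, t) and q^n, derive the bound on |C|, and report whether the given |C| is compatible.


V_q(n, t) = 1985, q^n = 152587890625, Hamming bound = 76870473, |C| = 68944295 ≤ bound (satisfied).

Step 1: Compute V_q(n, t) = Σ_{j=0}^2 C(n, j) (q−1)^j.
  j = 0: C(16,0)·(4)^0 = 1·1 = 1.
  j = 1: C(16,1)·(4)^1 = 16·4 = 64.
  j = 2: C(16,2)·(4)^2 = 120·16 = 1920.
  V_q(n, t) = 1 + 64 + 1920 = 1985.
Step 2: q^n = 5^16 = 152587890625.
Step 3: Hamming bound ⌊q^n / V_q(n,t)⌋ = ⌊152587890625/1985⌋ = 76870473.
Step 4: Compare |C| = 68944295 to 76870473: satisfied.
The claimed |C| lies below the Hamming bound.


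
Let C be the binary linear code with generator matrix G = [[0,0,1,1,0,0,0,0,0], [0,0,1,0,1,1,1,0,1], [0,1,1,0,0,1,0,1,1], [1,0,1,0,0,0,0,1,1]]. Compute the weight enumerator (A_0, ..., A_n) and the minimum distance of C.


Weight distribution: A_0 = 1, A_2 = 1, A_3 = 1, A_4 = 3, A_5 = 6, A_6 = 3, A_7 = 1. Minimum distance d = 2.

Enumerate all 2^4 = 16 messages m ∈ F_2^4.
For each, compute codeword c = mG in F_2^9, then tally its weight.
  m = 0000 → c = 000000000, weight = 0.
  m = 1000 → c = 001100000, weight = 2.
  m = 0100 → c = 001011101, weight = 5.
  m = 1100 → c = 000111101, weight = 5.
  m = 0010 → c = 011001011, weight = 5.
  m = 1010 → c = 010101011, weight = 5.
  m = 0110 → c = 010010110, weight = 4.
  m = 1110 → c = 011110110, weight = 6.
  m = 0001 → c = 101000011, weight = 4.
  m = 1001 → c = 100100011, weight = 4.
  m = 0101 → c = 100011110, weight = 5.
  m = 1101 → c = 101111110, weight = 7.
  m = 0011 → c = 110001000, weight = 3.
  m = 1011 → c = 111101000, weight = 5.
  m = 0111 → c = 111010101, weight = 6.
  m = 1111 → c = 110110101, weight = 6.
Tally weights:
  weight 0: 1 codewords.
  weight 2: 1 codewords.
  weight 3: 1 codewords.
  weight 4: 3 codewords.
  weight 5: 6 codewords.
  weight 6: 3 codewords.
  weight 7: 1 codewords.
Minimum distance d = smallest w > 0 with A_w > 0 = 2.
Sanity: Σ A_w = 16 = 2^4 = 16 ✓.


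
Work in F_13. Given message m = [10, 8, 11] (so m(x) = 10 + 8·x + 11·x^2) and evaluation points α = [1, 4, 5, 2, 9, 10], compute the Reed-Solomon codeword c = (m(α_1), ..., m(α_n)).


c = [3, 10, 0, 5, 11, 7]

Message polynomial: m(x) = 10 + 8·x + 11·x^2 (mod 13).
For each evaluation point α_i, compute m(α_i) mod 13:
  α_1 = 1: Horner steps 11 → 6 → 3, so m(1) = 3.
  α_2 = 4: Horner steps 11 → 0 → 10, so m(4) = 10.
  α_3 = 5: Horner steps 11 → 11 → 0, so m(5) = 0.
  α_4 = 2: Horner steps 11 → 4 → 5, so m(2) = 5.
  α_5 = 9: Horner steps 11 → 3 → 11, so m(9) = 11.
  α_6 = 10: Horner steps 11 → 1 → 7, so m(10) = 7.
Codeword c = [3, 10, 0, 5, 11, 7] ∈ F_13^6.


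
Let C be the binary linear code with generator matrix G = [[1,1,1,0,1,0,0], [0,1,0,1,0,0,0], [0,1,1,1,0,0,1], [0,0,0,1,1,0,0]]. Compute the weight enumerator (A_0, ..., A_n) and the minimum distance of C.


Weight distribution: A_0 = 1, A_2 = 6, A_4 = 9. Minimum distance d = 2.

Enumerate all 2^4 = 16 messages m ∈ F_2^4.
For each, compute codeword c = mG in F_2^7, then tally its weight.
  m = 0000 → c = 0000000, weight = 0.
  m = 1000 → c = 1110100, weight = 4.
  m = 0100 → c = 0101000, weight = 2.
  m = 1100 → c = 1011100, weight = 4.
  m = 0010 → c = 0111001, weight = 4.
  m = 1010 → c = 1001101, weight = 4.
  m = 0110 → c = 0010001, weight = 2.
  m = 1110 → c = 1100101, weight = 4.
  m = 0001 → c = 0001100, weight = 2.
  m = 1001 → c = 1111000, weight = 4.
  m = 0101 → c = 0100100, weight = 2.
  m = 1101 → c = 1010000, weight = 2.
  m = 0011 → c = 0110101, weight = 4.
  m = 1011 → c = 1000001, weight = 2.
  m = 0111 → c = 0011101, weight = 4.
  m = 1111 → c = 1101001, weight = 4.
Tally weights:
  weight 0: 1 codewords.
  weight 2: 6 codewords.
  weight 4: 9 codewords.
Minimum distance d = smallest w > 0 with A_w > 0 = 2.
Sanity: Σ A_w = 16 = 2^4 = 16 ✓.


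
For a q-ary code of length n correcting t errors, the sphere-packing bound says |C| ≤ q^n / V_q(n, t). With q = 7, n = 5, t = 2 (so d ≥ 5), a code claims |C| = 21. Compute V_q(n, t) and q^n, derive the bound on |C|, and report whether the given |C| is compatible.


V_q(n, t) = 391, q^n = 16807, Hamming bound = 42, |C| = 21 ≤ bound (satisfied).

Step 1: Compute V_q(n, t) = Σ_{j=0}^2 C(n, j) (q−1)^j.
  j = 0: C(5,0)·(6)^0 = 1·1 = 1.
  j = 1: C(5,1)·(6)^1 = 5·6 = 30.
  j = 2: C(5,2)·(6)^2 = 10·36 = 360.
  V_q(n, t) = 1 + 30 + 360 = 391.
Step 2: q^n = 7^5 = 16807.
Step 3: Hamming bound ⌊q^n / V_q(n,t)⌋ = ⌊16807/391⌋ = 42.
Step 4: Compare |C| = 21 to 42: satisfied.
The claimed |C| lies below the Hamming bound.


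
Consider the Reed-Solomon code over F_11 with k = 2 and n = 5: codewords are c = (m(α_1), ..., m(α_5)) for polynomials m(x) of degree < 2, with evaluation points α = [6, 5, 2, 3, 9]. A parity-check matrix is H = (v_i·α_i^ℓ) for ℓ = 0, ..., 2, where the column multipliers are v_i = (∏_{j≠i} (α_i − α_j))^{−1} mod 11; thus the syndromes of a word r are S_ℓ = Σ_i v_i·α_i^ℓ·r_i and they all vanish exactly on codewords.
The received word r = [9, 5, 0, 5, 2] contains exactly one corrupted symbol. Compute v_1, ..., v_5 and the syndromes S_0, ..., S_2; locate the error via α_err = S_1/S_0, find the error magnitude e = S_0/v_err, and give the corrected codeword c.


S = (6, 8, 7), error at position 2, error magnitude e = 1, c = [9, 4, 0, 5, 2].

Step 1: column multipliers v_i = (∏_{j≠i}(α_i − α_j))^{−1} mod 11.
  i = 1 (α = 6): (6−5)(6−2)(6−3)(6−9) = 1·4·3·(−3) = −36 ≡ 8, so v_1 = 8^{−1} = 7 (mod 11).
  i = 2 (α = 5): (5−6)(5−2)(5−3)(5−9) = (−1)·3·2·(−4) = 24 ≡ 2, so v_2 = 2^{−1} = 6 (mod 11).
  i = 3 (α = 2): (2−6)(2−5)(2−3)(2−9) = (−4)·(−3)·(−1)·(−7) = 84 ≡ 7, so v_3 = 7^{−1} = 8 (mod 11).
  i = 4 (α = 3): (3−6)(3−5)(3−2)(3−9) = (−3)·(−2)·1·(−6) = −36 ≡ 8, so v_4 = 8^{−1} = 7 (mod 11).
  i = 5 (α = 9): (9−6)(9−5)(9−2)(9−3) = 3·4·7·6 = 504 ≡ 9, so v_5 = 9^{−1} = 5 (mod 11).
  v = [7, 6, 8, 7, 5].
Step 2: syndromes of r = [9, 5, 0, 5, 2] (all sums mod 11).
  S_0 = Σ v_i r_i = 7·9 + 6·5 + 8·0 + 7·5 + 5·2 = 138 ≡ 6.
  S_1 = Σ v_i α_i r_i = 7·6·9 + 6·5·5 + 8·2·0 + 7·3·5 + 5·9·2 = 723 ≡ 8.
  α_i^2 mod 11 = [3, 3, 4, 9, 4].
  S_2 = Σ v_i α_i^2 r_i = 7·3·9 + 6·3·5 + 8·4·0 + 7·9·5 + 5·4·2 = 634 ≡ 7.
  S = (6, 8, 7) ≠ 0, so r is not a codeword (an error is present).
Step 3: locate the error. For a single error e at position i, S_ℓ = v_i·e·α_i^ℓ, so α_err = S_1/S_0.
  S_0^{−1} = 6^{−1} = 2 (mod 11), so α_err = 8·2 = 16 ≡ 5 = α_2. Error position i = 2.
  Consistency check: S_2/S_1 = 7·7 = 49 ≡ 5 = α_err ✓ (single-error assumption holds).
Step 4: error magnitude e = S_0/v_2 = S_0·∏_{j≠2}(α_2 − α_j) = 6·2 = 12 ≡ 1 (mod 11).
Step 5: correct position 2: c_2 = r_2 − e = 5 − 1 ≡ 4 (mod 11). Hence c = [9, 4, 0, 5, 2].
  Check: interpolating c through the α_i gives m(x) = 1 + 5·x (degree < 2) with m(α_i) = c_i for every i, so c is indeed a codeword.


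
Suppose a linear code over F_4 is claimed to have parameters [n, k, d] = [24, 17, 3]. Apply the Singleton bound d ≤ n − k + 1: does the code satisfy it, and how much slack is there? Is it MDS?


Singleton RHS = n − k + 1 = 8, slack = 5, bound satisfied, not MDS.

Singleton bound: d ≤ n − k + 1.
Here n = 24, k = 17, so n − k + 1 = 8.
Given d = 3, check d ≤ 8: YES.
Slack = (n − k + 1) − d = 5.
The code is NOT MDS (slack = 5 > 0).
Description: the claimed parameters are [24, 17, 3]_4; such a code would be non-MDS.


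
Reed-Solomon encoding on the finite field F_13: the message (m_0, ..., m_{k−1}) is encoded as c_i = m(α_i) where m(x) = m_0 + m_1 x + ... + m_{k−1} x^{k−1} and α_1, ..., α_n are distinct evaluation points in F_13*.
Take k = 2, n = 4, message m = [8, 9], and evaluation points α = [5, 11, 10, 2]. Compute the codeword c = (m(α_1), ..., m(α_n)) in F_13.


c = [1, 3, 7, 0]

Message polynomial: m(x) = 8 + 9·x (mod 13).
For each evaluation point α_i, compute m(α_i) mod 13:
  α_1 = 5: Horner steps 9 → 1, so m(5) = 1.
  α_2 = 11: Horner steps 9 → 3, so m(11) = 3.
  α_3 = 10: Horner steps 9 → 7, so m(10) = 7.
  α_4 = 2: Horner steps 9 → 0, so m(2) = 0.
Codeword c = [1, 3, 7, 0] ∈ F_13^4.


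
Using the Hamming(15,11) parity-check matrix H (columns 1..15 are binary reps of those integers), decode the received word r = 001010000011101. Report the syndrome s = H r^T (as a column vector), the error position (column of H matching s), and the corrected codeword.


s = (0, 0, 1, 1)^T, error position = 3, corrected codeword c = 000010000011101

Compute s = H r^T mod 2 one row at a time:
  s_1 = 0 + 0 + 0 + 1 + 1 + 1 + 0 + 1 = 4 ≡ 0 (mod 2).
  s_2 = 0 + 1 + 0 + 0 + 1 + 1 + 0 + 1 = 4 ≡ 0 (mod 2).
  s_3 = 0 + 1 + 0 + 0 + 0 + 1 + 0 + 1 = 3 ≡ 1 (mod 2).
  s_4 = 0 + 1 + 1 + 0 + 0 + 1 + 1 + 1 = 5 ≡ 1 (mod 2).
s = (0, 0, 1, 1)^T — this equals column 3 of H (binary 0011), so error is at position 3.
Correct: flip bit 3 of r = 001010000011101 to get c = 000010000011101.


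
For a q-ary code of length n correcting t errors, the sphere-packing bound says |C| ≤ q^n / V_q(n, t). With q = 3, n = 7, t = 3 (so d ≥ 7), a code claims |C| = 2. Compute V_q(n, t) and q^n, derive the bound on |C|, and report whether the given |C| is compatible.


V_q(n, t) = 379, q^n = 2187, Hamming bound = 5, |C| = 2 ≤ bound (satisfied).

Step 1: Compute V_q(n, t) = Σ_{j=0}^3 C(n, j) (q−1)^j.
  j = 0: C(7,0)·(2)^0 = 1·1 = 1.
  j = 1: C(7,1)·(2)^1 = 7·2 = 14.
  j = 2: C(7,2)·(2)^2 = 21·4 = 84.
  j = 3: C(7,3)·(2)^3 = 35·8 = 280.
  V_q(n, t) = 1 + 14 + 84 + 280 = 379.
Step 2: q^n = 3^7 = 2187.
Step 3: Hamming bound ⌊q^n / V_q(n,t)⌋ = ⌊2187/379⌋ = 5.
Step 4: Compare |C| = 2 to 5: satisfied.
The claimed |C| lies below the Hamming bound.


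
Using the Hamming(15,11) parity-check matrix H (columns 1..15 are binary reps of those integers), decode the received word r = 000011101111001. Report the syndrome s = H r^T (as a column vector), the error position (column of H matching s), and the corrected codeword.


s = (1, 1, 1, 1)^T, error position = 15, corrected codeword c = 000011101111000

Compute s = H r^T mod 2 one row at a time:
  s_1 = 0 + 1 + 1 + 1 + 1 + 0 + 0 + 1 = 5 ≡ 1 (mod 2).
  s_2 = 0 + 1 + 1 + 1 + 1 + 0 + 0 + 1 = 5 ≡ 1 (mod 2).
  s_3 = 0 + 0 + 1 + 1 + 1 + 1 + 0 + 1 = 5 ≡ 1 (mod 2).
  s_4 = 0 + 0 + 1 + 1 + 1 + 1 + 0 + 1 = 5 ≡ 1 (mod 2).
s = (1, 1, 1, 1)^T — this equals column 15 of H (binary 1111), so error is at position 15.
Correct: flip bit 15 of r = 000011101111001 to get c = 000011101111000.


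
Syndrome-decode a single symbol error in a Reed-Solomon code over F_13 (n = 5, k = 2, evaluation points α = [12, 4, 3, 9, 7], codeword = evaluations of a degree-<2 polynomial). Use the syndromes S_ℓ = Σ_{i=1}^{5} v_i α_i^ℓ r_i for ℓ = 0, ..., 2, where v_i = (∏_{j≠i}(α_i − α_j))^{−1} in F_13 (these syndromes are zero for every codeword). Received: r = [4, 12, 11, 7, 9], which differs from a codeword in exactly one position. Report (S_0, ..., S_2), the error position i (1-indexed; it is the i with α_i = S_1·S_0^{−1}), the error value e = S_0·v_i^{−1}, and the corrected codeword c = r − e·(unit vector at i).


S = (3, 9, 1), error at position 3, error magnitude e = 11, c = [4, 12, 0, 7, 9].

Step 1: column multipliers v_i = (∏_{j≠i}(α_i − α_j))^{−1} mod 13.
  i = 1 (α = 12): (12−4)(12−3)(12−9)(12−7) = 8·9·3·5 = 1080 ≡ 1, so v_1 = 1^{−1} = 1 (mod 13).
  i = 2 (α = 4): (4−12)(4−3)(4−9)(4−7) = (−8)·1·(−5)·(−3) = −120 ≡ 10, so v_2 = 10^{−1} = 4 (mod 13).
  i = 3 (α = 3): (3−12)(3−4)(3−9)(3−7) = (−9)·(−1)·(−6)·(−4) = 216 ≡ 8, so v_3 = 8^{−1} = 5 (mod 13).
  i = 4 (α = 9): (9−12)(9−4)(9−3)(9−7) = (−3)·5·6·2 = −180 ≡ 2, so v_4 = 2^{−1} = 7 (mod 13).
  i = 5 (α = 7): (7−12)(7−4)(7−3)(7−9) = (−5)·3·4·(−2) = 120 ≡ 3, so v_5 = 3^{−1} = 9 (mod 13).
  v = [1, 4, 5, 7, 9].
Step 2: syndromes of r = [4, 12, 11, 7, 9] (all sums mod 13).
  S_0 = Σ v_i r_i = 1·4 + 4·12 + 5·11 + 7·7 + 9·9 = 237 ≡ 3.
  S_1 = Σ v_i α_i r_i = 1·12·4 + 4·4·12 + 5·3·11 + 7·9·7 + 9·7·9 = 1413 ≡ 9.
  α_i^2 mod 13 = [1, 3, 9, 3, 10].
  S_2 = Σ v_i α_i^2 r_i = 1·1·4 + 4·3·12 + 5·9·11 + 7·3·7 + 9·10·9 = 1600 ≡ 1.
  S = (3, 9, 1) ≠ 0, so r is not a codeword (an error is present).
Step 3: locate the error. For a single error e at position i, S_ℓ = v_i·e·α_i^ℓ, so α_err = S_1/S_0.
  S_0^{−1} = 3^{−1} = 9 (mod 13), so α_err = 9·9 = 81 ≡ 3 = α_3. Error position i = 3.
  Consistency check: S_2/S_1 = 1·3 = 3 ≡ 3 = α_err ✓ (single-error assumption holds).
Step 4: error magnitude e = S_0/v_3 = S_0·∏_{j≠3}(α_3 − α_j) = 3·8 = 24 ≡ 11 (mod 13).
Step 5: correct position 3: c_3 = r_3 − e = 11 − 11 ≡ 0 (mod 13). Hence c = [4, 12, 0, 7, 9].
  Check: interpolating c through the α_i gives m(x) = 3 + 12·x (degree < 2) with m(α_i) = c_i for every i, so c is indeed a codeword.


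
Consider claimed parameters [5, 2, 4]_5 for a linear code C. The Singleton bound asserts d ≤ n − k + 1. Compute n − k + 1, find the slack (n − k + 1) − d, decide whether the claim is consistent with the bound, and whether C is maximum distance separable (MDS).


Singleton RHS = n − k + 1 = 4, slack = 0, bound satisfied, MDS.

Singleton bound: d ≤ n − k + 1.
Here n = 5, k = 2, so n − k + 1 = 4.
Given d = 4, check d ≤ 4: YES.
Slack = (n − k + 1) − d = 0.
The code is MDS (slack = 0).
Description: the claimed parameters are [5, 2, 4]_5; such a code would be MDS (meets Singleton bound).


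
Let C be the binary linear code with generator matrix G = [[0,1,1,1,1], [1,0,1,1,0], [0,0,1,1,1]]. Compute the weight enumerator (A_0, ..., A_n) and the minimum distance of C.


Weight distribution: A_0 = 1, A_1 = 1, A_2 = 1, A_3 = 3, A_4 = 2. Minimum distance d = 1.

Enumerate all 2^3 = 8 messages m ∈ F_2^3.
For each, compute codeword c = mG in F_2^5, then tally its weight.
  m = 000 → c = 00000, weight = 0.
  m = 100 → c = 01111, weight = 4.
  m = 010 → c = 10110, weight = 3.
  m = 110 → c = 11001, weight = 3.
  m = 001 → c = 00111, weight = 3.
  m = 101 → c = 01000, weight = 1.
  m = 011 → c = 10001, weight = 2.
  m = 111 → c = 11110, weight = 4.
Tally weights:
  weight 0: 1 codewords.
  weight 1: 1 codewords.
  weight 2: 1 codewords.
  weight 3: 3 codewords.
  weight 4: 2 codewords.
Minimum distance d = smallest w > 0 with A_w > 0 = 1.
Sanity: Σ A_w = 8 = 2^3 = 8 ✓.


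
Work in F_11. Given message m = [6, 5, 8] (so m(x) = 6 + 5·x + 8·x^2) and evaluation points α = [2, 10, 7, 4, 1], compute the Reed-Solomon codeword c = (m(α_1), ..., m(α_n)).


c = [4, 9, 4, 0, 8]

Message polynomial: m(x) = 6 + 5·x + 8·x^2 (mod 11).
For each evaluation point α_i, compute m(α_i) mod 11:
  α_1 = 2: Horner steps 8 → 10 → 4, so m(2) = 4.
  α_2 = 10: Horner steps 8 → 8 → 9, so m(10) = 9.
  α_3 = 7: Horner steps 8 → 6 → 4, so m(7) = 4.
  α_4 = 4: Horner steps 8 → 4 → 0, so m(4) = 0.
  α_5 = 1: Horner steps 8 → 2 → 8, so m(1) = 8.
Codeword c = [4, 9, 4, 0, 8] ∈ F_11^5.


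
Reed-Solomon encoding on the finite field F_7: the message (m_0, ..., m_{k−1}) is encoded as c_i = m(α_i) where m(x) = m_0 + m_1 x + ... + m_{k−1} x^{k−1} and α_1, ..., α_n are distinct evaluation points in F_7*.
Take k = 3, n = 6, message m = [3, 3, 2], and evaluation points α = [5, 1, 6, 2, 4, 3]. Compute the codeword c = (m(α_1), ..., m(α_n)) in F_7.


c = [5, 1, 2, 3, 5, 2]

Message polynomial: m(x) = 3 + 3·x + 2·x^2 (mod 7).
For each evaluation point α_i, compute m(α_i) mod 7:
  α_1 = 5: Horner steps 2 → 6 → 5, so m(5) = 5.
  α_2 = 1: Horner steps 2 → 5 → 1, so m(1) = 1.
  α_3 = 6: Horner steps 2 → 1 → 2, so m(6) = 2.
  α_4 = 2: Horner steps 2 → 0 → 3, so m(2) = 3.
  α_5 = 4: Horner steps 2 → 4 → 5, so m(4) = 5.
  α_6 = 3: Horner steps 2 → 2 → 2, so m(3) = 2.
Codeword c = [5, 1, 2, 3, 5, 2] ∈ F_7^6.


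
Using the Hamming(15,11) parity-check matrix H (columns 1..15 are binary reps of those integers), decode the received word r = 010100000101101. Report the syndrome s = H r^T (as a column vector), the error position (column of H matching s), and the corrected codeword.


s = (0, 0, 1, 0)^T, error position = 2, corrected codeword c = 000100000101101

Compute s = H r^T mod 2 one row at a time:
  s_1 = 0 + 0 + 1 + 0 + 1 + 1 + 0 + 1 = 4 ≡ 0 (mod 2).
  s_2 = 1 + 0 + 0 + 0 + 1 + 1 + 0 + 1 = 4 ≡ 0 (mod 2).
  s_3 = 1 + 0 + 0 + 0 + 1 + 0 + 0 + 1 = 3 ≡ 1 (mod 2).
  s_4 = 0 + 0 + 0 + 0 + 0 + 0 + 1 + 1 = 2 ≡ 0 (mod 2).
s = (0, 0, 1, 0)^T — this equals column 2 of H (binary 0010), so error is at position 2.
Correct: flip bit 2 of r = 010100000101101 to get c = 000100000101101.


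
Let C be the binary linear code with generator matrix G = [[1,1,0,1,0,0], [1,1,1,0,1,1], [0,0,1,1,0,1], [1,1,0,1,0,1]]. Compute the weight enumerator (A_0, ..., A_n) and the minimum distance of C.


Weight distribution: A_0 = 1, A_1 = 2, A_2 = 2, A_3 = 4, A_4 = 5, A_5 = 2. Minimum distance d = 1.

Enumerate all 2^4 = 16 messages m ∈ F_2^4.
For each, compute codeword c = mG in F_2^6, then tally its weight.
  m = 0000 → c = 000000, weight = 0.
  m = 1000 → c = 110100, weight = 3.
  m = 0100 → c = 111011, weight = 5.
  m = 1100 → c = 001111, weight = 4.
  m = 0010 → c = 001101, weight = 3.
  m = 1010 → c = 111001, weight = 4.
  m = 0110 → c = 110110, weight = 4.
  m = 1110 → c = 000010, weight = 1.
  m = 0001 → c = 110101, weight = 4.
  m = 1001 → c = 000001, weight = 1.
  m = 0101 → c = 001110, weight = 3.
  m = 1101 → c = 111010, weight = 4.
  m = 0011 → c = 111000, weight = 3.
  m = 1011 → c = 001100, weight = 2.
  m = 0111 → c = 000011, weight = 2.
  m = 1111 → c = 110111, weight = 5.
Tally weights:
  weight 0: 1 codewords.
  weight 1: 2 codewords.
  weight 2: 2 codewords.
  weight 3: 4 codewords.
  weight 4: 5 codewords.
  weight 5: 2 codewords.
Minimum distance d = smallest w > 0 with A_w > 0 = 1.
Sanity: Σ A_w = 16 = 2^4 = 16 ✓.


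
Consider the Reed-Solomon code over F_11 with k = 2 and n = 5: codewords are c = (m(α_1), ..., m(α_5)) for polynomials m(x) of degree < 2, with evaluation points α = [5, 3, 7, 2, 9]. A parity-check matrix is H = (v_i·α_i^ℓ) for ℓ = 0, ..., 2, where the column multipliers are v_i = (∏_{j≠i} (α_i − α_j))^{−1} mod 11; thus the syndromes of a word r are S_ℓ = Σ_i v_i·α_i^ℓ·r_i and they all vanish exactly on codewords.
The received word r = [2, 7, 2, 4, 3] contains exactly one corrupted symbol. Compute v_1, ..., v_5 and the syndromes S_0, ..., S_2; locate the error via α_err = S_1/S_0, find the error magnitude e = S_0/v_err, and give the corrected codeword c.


S = (2, 3, 10), error at position 3, error magnitude e = 5, c = [2, 7, 8, 4, 3].

Step 1: column multipliers v_i = (∏_{j≠i}(α_i − α_j))^{−1} mod 11.
  i = 1 (α = 5): (5−3)(5−7)(5−2)(5−9) = 2·(−2)·3·(−4) = 48 ≡ 4, so v_1 = 4^{−1} = 3 (mod 11).
  i = 2 (α = 3): (3−5)(3−7)(3−2)(3−9) = (−2)·(−4)·1·(−6) = −48 ≡ 7, so v_2 = 7^{−1} = 8 (mod 11).
  i = 3 (α = 7): (7−5)(7−3)(7−2)(7−9) = 2·4·5·(−2) = −80 ≡ 8, so v_3 = 8^{−1} = 7 (mod 11).
  i = 4 (α = 2): (2−5)(2−3)(2−7)(2−9) = (−3)·(−1)·(−5)·(−7) = 105 ≡ 6, so v_4 = 6^{−1} = 2 (mod 11).
  i = 5 (α = 9): (9−5)(9−3)(9−7)(9−2) = 4·6·2·7 = 336 ≡ 6, so v_5 = 6^{−1} = 2 (mod 11).
  v = [3, 8, 7, 2, 2].
Step 2: syndromes of r = [2, 7, 2, 4, 3] (all sums mod 11).
  S_0 = Σ v_i r_i = 3·2 + 8·7 + 7·2 + 2·4 + 2·3 = 90 ≡ 2.
  S_1 = Σ v_i α_i r_i = 3·5·2 + 8·3·7 + 7·7·2 + 2·2·4 + 2·9·3 = 366 ≡ 3.
  α_i^2 mod 11 = [3, 9, 5, 4, 4].
  S_2 = Σ v_i α_i^2 r_i = 3·3·2 + 8·9·7 + 7·5·2 + 2·4·4 + 2·4·3 = 648 ≡ 10.
  S = (2, 3, 10) ≠ 0, so r is not a codeword (an error is present).
Step 3: locate the error. For a single error e at position i, S_ℓ = v_i·e·α_i^ℓ, so α_err = S_1/S_0.
  S_0^{−1} = 2^{−1} = 6 (mod 11), so α_err = 3·6 = 18 ≡ 7 = α_3. Error position i = 3.
  Consistency check: S_2/S_1 = 10·4 = 40 ≡ 7 = α_err ✓ (single-error assumption holds).
Step 4: error magnitude e = S_0/v_3 = S_0·∏_{j≠3}(α_3 − α_j) = 2·8 = 16 ≡ 5 (mod 11).
Step 5: correct position 3: c_3 = r_3 − e = 2 − 5 ≡ 8 (mod 11). Hence c = [2, 7, 8, 4, 3].
  Check: interpolating c through the α_i gives m(x) = 9 + 3·x (degree < 2) with m(α_i) = c_i for every i, so c is indeed a codeword.


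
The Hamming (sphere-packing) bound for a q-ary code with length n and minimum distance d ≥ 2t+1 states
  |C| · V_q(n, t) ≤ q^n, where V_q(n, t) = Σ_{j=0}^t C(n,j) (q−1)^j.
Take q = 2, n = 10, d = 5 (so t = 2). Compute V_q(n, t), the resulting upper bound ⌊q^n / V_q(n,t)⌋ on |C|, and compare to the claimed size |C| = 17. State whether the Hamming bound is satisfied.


V_q(n, t) = 56, q^n = 1024, Hamming bound = 18, |C| = 17 ≤ bound (satisfied).

Step 1: Compute V_q(n, t) = Σ_{j=0}^2 C(n, j) (q−1)^j.
  j = 0: C(10,0)·(1)^0 = 1·1 = 1.
  j = 1: C(10,1)·(1)^1 = 10·1 = 10.
  j = 2: C(10,2)·(1)^2 = 45·1 = 45.
  V_q(n, t) = 1 + 10 + 45 = 56.
Step 2: q^n = 2^10 = 1024.
Step 3: Hamming bound ⌊q^n / V_q(n,t)⌋ = ⌊1024/56⌋ = 18.
Step 4: Compare |C| = 17 to 18: satisfied.
The claimed |C| lies below the Hamming bound.


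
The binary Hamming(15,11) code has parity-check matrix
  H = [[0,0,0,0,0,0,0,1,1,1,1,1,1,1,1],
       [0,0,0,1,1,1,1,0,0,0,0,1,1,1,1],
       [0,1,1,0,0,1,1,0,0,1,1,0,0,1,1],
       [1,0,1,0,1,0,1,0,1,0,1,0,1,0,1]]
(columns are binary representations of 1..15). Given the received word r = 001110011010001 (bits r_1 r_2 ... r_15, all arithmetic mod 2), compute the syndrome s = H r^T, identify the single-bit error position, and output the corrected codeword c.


s = (0, 1, 1, 1)^T, error position = 7, corrected codeword c = 001110111010001

Compute s = H r^T mod 2 one row at a time:
  s_1 = 1 + 1 + 0 + 1 + 0 + 0 + 0 + 1 = 4 ≡ 0 (mod 2).
  s_2 = 1 + 1 + 0 + 0 + 0 + 0 + 0 + 1 = 3 ≡ 1 (mod 2).
  s_3 = 0 + 1 + 0 + 0 + 0 + 1 + 0 + 1 = 3 ≡ 1 (mod 2).
  s_4 = 0 + 1 + 1 + 0 + 1 + 1 + 0 + 1 = 5 ≡ 1 (mod 2).
s = (0, 1, 1, 1)^T — this equals column 7 of H (binary 0111), so error is at position 7.
Correct: flip bit 7 of r = 001110011010001 to get c = 001110111010001.


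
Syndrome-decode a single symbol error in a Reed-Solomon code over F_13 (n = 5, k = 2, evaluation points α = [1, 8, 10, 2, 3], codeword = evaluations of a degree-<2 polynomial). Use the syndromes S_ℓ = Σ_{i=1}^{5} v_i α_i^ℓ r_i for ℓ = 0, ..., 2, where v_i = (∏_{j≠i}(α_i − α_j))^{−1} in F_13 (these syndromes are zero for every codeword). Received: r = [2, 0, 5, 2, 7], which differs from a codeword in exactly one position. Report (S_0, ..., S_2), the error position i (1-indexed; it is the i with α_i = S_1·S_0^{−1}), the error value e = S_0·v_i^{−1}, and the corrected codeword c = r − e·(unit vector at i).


S = (1, 2, 4), error at position 4, error magnitude e = 4, c = [2, 0, 5, 11, 7].

Step 1: column multipliers v_i = (∏_{j≠i}(α_i − α_j))^{−1} mod 13.
  i = 1 (α = 1): (1−8)(1−10)(1−2)(1−3) = (−7)·(−9)·(−1)·(−2) = 126 ≡ 9, so v_1 = 9^{−1} = 3 (mod 13).
  i = 2 (α = 8): (8−1)(8−10)(8−2)(8−3) = 7·(−2)·6·5 = −420 ≡ 9, so v_2 = 9^{−1} = 3 (mod 13).
  i = 3 (α = 10): (10−1)(10−8)(10−2)(10−3) = 9·2·8·7 = 1008 ≡ 7, so v_3 = 7^{−1} = 2 (mod 13).
  i = 4 (α = 2): (2−1)(2−8)(2−10)(2−3) = 1·(−6)·(−8)·(−1) = −48 ≡ 4, so v_4 = 4^{−1} = 10 (mod 13).
  i = 5 (α = 3): (3−1)(3−8)(3−10)(3−2) = 2·(−5)·(−7)·1 = 70 ≡ 5, so v_5 = 5^{−1} = 8 (mod 13).
  v = [3, 3, 2, 10, 8].
Step 2: syndromes of r = [2, 0, 5, 2, 7] (all sums mod 13).
  S_0 = Σ v_i r_i = 3·2 + 3·0 + 2·5 + 10·2 + 8·7 = 92 ≡ 1.
  S_1 = Σ v_i α_i r_i = 3·1·2 + 3·8·0 + 2·10·5 + 10·2·2 + 8·3·7 = 314 ≡ 2.
  α_i^2 mod 13 = [1, 12, 9, 4, 9].
  S_2 = Σ v_i α_i^2 r_i = 3·1·2 + 3·12·0 + 2·9·5 + 10·4·2 + 8·9·7 = 680 ≡ 4.
  S = (1, 2, 4) ≠ 0, so r is not a codeword (an error is present).
Step 3: locate the error. For a single error e at position i, S_ℓ = v_i·e·α_i^ℓ, so α_err = S_1/S_0.
  S_0^{−1} = 1^{−1} = 1 (mod 13), so α_err = 2·1 = 2 ≡ 2 = α_4. Error position i = 4.
  Consistency check: S_2/S_1 = 4·7 = 28 ≡ 2 = α_err ✓ (single-error assumption holds).
Step 4: error magnitude e = S_0/v_4 = S_0·∏_{j≠4}(α_4 − α_j) = 1·4 = 4 ≡ 4 (mod 13).
Step 5: correct position 4: c_4 = r_4 − e = 2 − 4 ≡ 11 (mod 13). Hence c = [2, 0, 5, 11, 7].
  Check: interpolating c through the α_i gives m(x) = 6 + 9·x (degree < 2) with m(α_i) = c_i for every i, so c is indeed a codeword.


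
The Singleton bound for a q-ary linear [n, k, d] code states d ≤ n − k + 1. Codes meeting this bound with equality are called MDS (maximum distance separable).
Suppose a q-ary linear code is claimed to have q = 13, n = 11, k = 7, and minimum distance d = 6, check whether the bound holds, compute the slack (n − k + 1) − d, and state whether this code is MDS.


Singleton RHS = n − k + 1 = 5, slack = -1, bound violated (no such code; not MDS).

Singleton bound: d ≤ n − k + 1.
Here n = 11, k = 7, so n − k + 1 = 5.
Given d = 6, check d ≤ 5: NO.
Slack = (n − k + 1) − d = -1.
The slack is negative: d = 6 exceeds n − k + 1 = 5 by 1, so the Singleton bound is violated and no linear [11, 7, 6]_13 code can exist. In particular it is not MDS (MDS requires d = n − k + 1 exactly).
Description: the claimed parameters are [11, 7, 6]_13; such a code would be impossible (violates the Singleton bound).


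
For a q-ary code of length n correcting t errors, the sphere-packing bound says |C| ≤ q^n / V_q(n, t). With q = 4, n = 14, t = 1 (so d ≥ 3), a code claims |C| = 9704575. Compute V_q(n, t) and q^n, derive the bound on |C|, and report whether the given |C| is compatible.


V_q(n, t) = 43, q^n = 268435456, Hamming bound = 6242685, |C| = 9704575 > bound (violated).

Step 1: Compute V_q(n, t) = Σ_{j=0}^1 C(n, j) (q−1)^j.
  j = 0: C(14,0)·(3)^0 = 1·1 = 1.
  j = 1: C(14,1)·(3)^1 = 14·3 = 42.
  V_q(n, t) = 1 + 42 = 43.
Step 2: q^n = 4^14 = 268435456.
Step 3: Hamming bound ⌊q^n / V_q(n,t)⌋ = ⌊268435456/43⌋ = 6242685.
Step 4: Compare |C| = 9704575 to 6242685: violated.
The claimed |C| lies above the Hamming bound, so no 4-ary code of length 14 with d ≥ 3 can have 9704575 codewords.


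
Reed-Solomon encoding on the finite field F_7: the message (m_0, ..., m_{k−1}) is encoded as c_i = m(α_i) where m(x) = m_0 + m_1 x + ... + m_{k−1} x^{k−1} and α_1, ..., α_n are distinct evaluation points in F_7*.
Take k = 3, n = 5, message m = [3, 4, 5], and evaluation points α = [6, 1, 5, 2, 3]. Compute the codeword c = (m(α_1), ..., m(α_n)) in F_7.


c = [4, 5, 1, 3, 4]

Message polynomial: m(x) = 3 + 4·x + 5·x^2 (mod 7).
For each evaluation point α_i, compute m(α_i) mod 7:
  α_1 = 6: Horner steps 5 → 6 → 4, so m(6) = 4.
  α_2 = 1: Horner steps 5 → 2 → 5, so m(1) = 5.
  α_3 = 5: Horner steps 5 → 1 → 1, so m(5) = 1.
  α_4 = 2: Horner steps 5 → 0 → 3, so m(2) = 3.
  α_5 = 3: Horner steps 5 → 5 → 4, so m(3) = 4.
Codeword c = [4, 5, 1, 3, 4] ∈ F_7^5.


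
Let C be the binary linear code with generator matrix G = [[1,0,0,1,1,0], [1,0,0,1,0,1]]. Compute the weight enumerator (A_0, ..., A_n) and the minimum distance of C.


Weight distribution: A_0 = 1, A_2 = 1, A_3 = 2. Minimum distance d = 2.

Enumerate all 2^2 = 4 messages m ∈ F_2^2.
For each, compute codeword c = mG in F_2^6, then tally its weight.
  m = 00 → c = 000000, weight = 0.
  m = 10 → c = 100110, weight = 3.
  m = 01 → c = 100101, weight = 3.
  m = 11 → c = 000011, weight = 2.
Tally weights:
  weight 0: 1 codewords.
  weight 2: 1 codewords.
  weight 3: 2 codewords.
Minimum distance d = smallest w > 0 with A_w > 0 = 2.
Sanity: Σ A_w = 4 = 2^2 = 4 ✓.


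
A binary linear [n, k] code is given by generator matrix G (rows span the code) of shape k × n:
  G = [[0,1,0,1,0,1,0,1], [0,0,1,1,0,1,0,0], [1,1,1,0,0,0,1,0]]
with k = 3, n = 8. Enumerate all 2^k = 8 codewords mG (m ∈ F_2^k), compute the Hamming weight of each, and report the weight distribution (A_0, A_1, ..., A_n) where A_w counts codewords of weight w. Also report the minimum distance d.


Weight distribution: A_0 = 1, A_3 = 3, A_4 = 2, A_5 = 1, A_6 = 1. Minimum distance d = 3.

Enumerate all 2^3 = 8 messages m ∈ F_2^3.
For each, compute codeword c = mG in F_2^8, then tally its weight.
  m = 000 → c = 00000000, weight = 0.
  m = 100 → c = 01010101, weight = 4.
  m = 010 → c = 00110100, weight = 3.
  m = 110 → c = 01100001, weight = 3.
  m = 001 → c = 11100010, weight = 4.
  m = 101 → c = 10110111, weight = 6.
  m = 011 → c = 11010110, weight = 5.
  m = 111 → c = 10000011, weight = 3.
Tally weights:
  weight 0: 1 codewords.
  weight 3: 3 codewords.
  weight 4: 2 codewords.
  weight 5: 1 codewords.
  weight 6: 1 codewords.
Minimum distance d = smallest w > 0 with A_w > 0 = 3.
Sanity: Σ A_w = 8 = 2^3 = 8 ✓.


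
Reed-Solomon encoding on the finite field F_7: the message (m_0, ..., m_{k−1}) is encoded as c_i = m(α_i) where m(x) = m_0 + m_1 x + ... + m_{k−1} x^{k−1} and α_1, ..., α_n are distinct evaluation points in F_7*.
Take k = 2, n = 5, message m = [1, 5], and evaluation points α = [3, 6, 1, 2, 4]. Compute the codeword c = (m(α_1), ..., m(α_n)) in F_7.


c = [2, 3, 6, 4, 0]

Message polynomial: m(x) = 1 + 5·x (mod 7).
For each evaluation point α_i, compute m(α_i) mod 7:
  α_1 = 3: Horner steps 5 → 2, so m(3) = 2.
  α_2 = 6: Horner steps 5 → 3, so m(6) = 3.
  α_3 = 1: Horner steps 5 → 6, so m(1) = 6.
  α_4 = 2: Horner steps 5 → 4, so m(2) = 4.
  α_5 = 4: Horner steps 5 → 0, so m(4) = 0.
Codeword c = [2, 3, 6, 4, 0] ∈ F_7^5.


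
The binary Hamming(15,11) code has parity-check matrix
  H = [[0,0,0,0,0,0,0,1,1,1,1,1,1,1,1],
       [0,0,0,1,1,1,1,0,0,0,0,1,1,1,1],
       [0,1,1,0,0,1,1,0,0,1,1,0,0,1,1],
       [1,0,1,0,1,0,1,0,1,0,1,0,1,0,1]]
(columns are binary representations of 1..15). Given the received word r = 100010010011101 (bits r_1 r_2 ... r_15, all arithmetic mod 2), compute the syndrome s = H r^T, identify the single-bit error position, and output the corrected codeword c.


s = (1, 0, 0, 1)^T, error position = 9, corrected codeword c = 100010011011101

Compute s = H r^T mod 2 one row at a time:
  s_1 = 1 + 0 + 0 + 1 + 1 + 1 + 0 + 1 = 5 ≡ 1 (mod 2).
  s_2 = 0 + 1 + 0 + 0 + 1 + 1 + 0 + 1 = 4 ≡ 0 (mod 2).
  s_3 = 0 + 0 + 0 + 0 + 0 + 1 + 0 + 1 = 2 ≡ 0 (mod 2).
  s_4 = 1 + 0 + 1 + 0 + 0 + 1 + 1 + 1 = 5 ≡ 1 (mod 2).
s = (1, 0, 0, 1)^T — this equals column 9 of H (binary 1001), so error is at position 9.
Correct: flip bit 9 of r = 100010010011101 to get c = 100010011011101.


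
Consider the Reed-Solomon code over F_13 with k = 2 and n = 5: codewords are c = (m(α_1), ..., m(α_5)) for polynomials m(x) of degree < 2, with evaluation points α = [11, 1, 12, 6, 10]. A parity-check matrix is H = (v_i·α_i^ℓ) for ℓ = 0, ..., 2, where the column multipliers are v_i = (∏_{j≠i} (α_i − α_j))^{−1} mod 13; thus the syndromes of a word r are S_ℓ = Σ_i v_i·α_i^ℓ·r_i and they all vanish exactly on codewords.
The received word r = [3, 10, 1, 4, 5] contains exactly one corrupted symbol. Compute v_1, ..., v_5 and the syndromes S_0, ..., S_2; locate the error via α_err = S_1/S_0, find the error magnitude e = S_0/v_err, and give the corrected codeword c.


S = (11, 1, 6), error at position 4, error magnitude e = 4, c = [3, 10, 1, 0, 5].

Step 1: column multipliers v_i = (∏_{j≠i}(α_i − α_j))^{−1} mod 13.
  i = 1 (α = 11): (11−1)(11−12)(11−6)(11−10) = 10·(−1)·5·1 = −50 ≡ 2, so v_1 = 2^{−1} = 7 (mod 13).
  i = 2 (α = 1): (1−11)(1−12)(1−6)(1−10) = (−10)·(−11)·(−5)·(−9) = 4950 ≡ 10, so v_2 = 10^{−1} = 4 (mod 13).
  i = 3 (α = 12): (12−11)(12−1)(12−6)(12−10) = 1·11·6·2 = 132 ≡ 2, so v_3 = 2^{−1} = 7 (mod 13).
  i = 4 (α = 6): (6−11)(6−1)(6−12)(6−10) = (−5)·5·(−6)·(−4) = −600 ≡ 11, so v_4 = 11^{−1} = 6 (mod 13).
  i = 5 (α = 10): (10−11)(10−1)(10−12)(10−6) = (−1)·9·(−2)·4 = 72 ≡ 7, so v_5 = 7^{−1} = 2 (mod 13).
  v = [7, 4, 7, 6, 2].
Step 2: syndromes of r = [3, 10, 1, 4, 5] (all sums mod 13).
  S_0 = Σ v_i r_i = 7·3 + 4·10 + 7·1 + 6·4 + 2·5 = 102 ≡ 11.
  S_1 = Σ v_i α_i r_i = 7·11·3 + 4·1·10 + 7·12·1 + 6·6·4 + 2·10·5 = 599 ≡ 1.
  α_i^2 mod 13 = [4, 1, 1, 10, 9].
  S_2 = Σ v_i α_i^2 r_i = 7·4·3 + 4·1·10 + 7·1·1 + 6·10·4 + 2·9·5 = 461 ≡ 6.
  S = (11, 1, 6) ≠ 0, so r is not a codeword (an error is present).
Step 3: locate the error. For a single error e at position i, S_ℓ = v_i·e·α_i^ℓ, so α_err = S_1/S_0.
  S_0^{−1} = 11^{−1} = 6 (mod 13), so α_err = 1·6 = 6 ≡ 6 = α_4. Error position i = 4.
  Consistency check: S_2/S_1 = 6·1 = 6 ≡ 6 = α_err ✓ (single-error assumption holds).
Step 4: error magnitude e = S_0/v_4 = S_0·∏_{j≠4}(α_4 − α_j) = 11·11 = 121 ≡ 4 (mod 13).
Step 5: correct position 4: c_4 = r_4 − e = 4 − 4 ≡ 0 (mod 13). Hence c = [3, 10, 1, 0, 5].
  Check: interpolating c through the α_i gives m(x) = 12 + 11·x (degree < 2) with m(α_i) = c_i for every i, so c is indeed a codeword.


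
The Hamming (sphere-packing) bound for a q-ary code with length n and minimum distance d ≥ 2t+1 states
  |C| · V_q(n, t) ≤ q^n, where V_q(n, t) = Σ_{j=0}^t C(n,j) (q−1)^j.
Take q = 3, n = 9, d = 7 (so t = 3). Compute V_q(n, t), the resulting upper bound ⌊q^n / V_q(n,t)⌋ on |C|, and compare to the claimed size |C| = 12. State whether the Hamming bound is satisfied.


V_q(n, t) = 835, q^n = 19683, Hamming bound = 23, |C| = 12 ≤ bound (satisfied).

Step 1: Compute V_q(n, t) = Σ_{j=0}^3 C(n, j) (q−1)^j.
  j = 0: C(9,0)·(2)^0 = 1·1 = 1.
  j = 1: C(9,1)·(2)^1 = 9·2 = 18.
  j = 2: C(9,2)·(2)^2 = 36·4 = 144.
  j = 3: C(9,3)·(2)^3 = 84·8 = 672.
  V_q(n, t) = 1 + 18 + 144 + 672 = 835.
Step 2: q^n = 3^9 = 19683.
Step 3: Hamming bound ⌊q^n / V_q(n,t)⌋ = ⌊19683/835⌋ = 23.
Step 4: Compare |C| = 12 to 23: satisfied.
The claimed |C| lies below the Hamming bound.


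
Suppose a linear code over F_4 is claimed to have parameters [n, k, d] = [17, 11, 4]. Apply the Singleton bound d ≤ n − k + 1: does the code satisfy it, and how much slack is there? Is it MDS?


Singleton RHS = n − k + 1 = 7, slack = 3, bound satisfied, not MDS.

Singleton bound: d ≤ n − k + 1.
Here n = 17, k = 11, so n − k + 1 = 7.
Given d = 4, check d ≤ 7: YES.
Slack = (n − k + 1) − d = 3.
The code is NOT MDS (slack = 3 > 0).
Description: the claimed parameters are [17, 11, 4]_4; such a code would be non-MDS.
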